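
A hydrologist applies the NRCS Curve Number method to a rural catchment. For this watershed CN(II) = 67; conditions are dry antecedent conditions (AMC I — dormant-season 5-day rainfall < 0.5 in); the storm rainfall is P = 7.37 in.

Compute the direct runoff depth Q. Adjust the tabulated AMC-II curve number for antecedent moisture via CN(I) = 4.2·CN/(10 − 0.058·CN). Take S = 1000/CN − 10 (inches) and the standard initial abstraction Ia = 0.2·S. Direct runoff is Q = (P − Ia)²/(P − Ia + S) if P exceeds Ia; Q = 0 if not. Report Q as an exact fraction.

Adjust CN=67 to AMC I: 4.2·67/(10 − 0.058·67) → (1407/5) ÷ (3057/500) = 46900/1019 ≈ 46.026
S = 1000/(46900/1019) − 10 = 5500/469 in ≈ 11.727 in
Initial abstraction Ia = S/5 = (5500/469)/5 = 1100/469 ≈ 2.345 in
P − Ia = 7.370 − 2.345 = 235653/46900 ≈ 5.025 in (> 0, runoff occurs)
Runoff Q = (P−Ia)²/(P−Ia+S) = (5.025)²/(5.025+11.727) = 458944929/304521700 ≈ 1.507 in

Q = 458944929/304521700 in ≈ 1.507 in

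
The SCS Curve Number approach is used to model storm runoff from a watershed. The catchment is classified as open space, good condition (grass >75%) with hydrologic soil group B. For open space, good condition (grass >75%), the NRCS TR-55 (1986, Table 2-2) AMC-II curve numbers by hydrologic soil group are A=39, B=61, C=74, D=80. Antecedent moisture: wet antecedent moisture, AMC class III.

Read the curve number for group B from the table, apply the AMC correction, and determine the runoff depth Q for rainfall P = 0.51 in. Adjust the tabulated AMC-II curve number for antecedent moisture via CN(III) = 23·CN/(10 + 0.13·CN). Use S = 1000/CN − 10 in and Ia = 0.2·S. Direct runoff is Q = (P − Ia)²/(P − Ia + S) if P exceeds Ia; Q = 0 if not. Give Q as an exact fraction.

Q = 0 in ≈ 0.000 in

NRCS table: open space, good condition (grass >75%), soil group B → CN(II) = 61
CN(III) from CN(II)=61: (23·61)/(10 + 0.13·61) = 140300/1793 ≈ 78.249
Retention S: 1000/CN − 10 with CN=78.249 → S = 3900/1403 ≈ 2.780 in
Ia = 0.2·(3900/1403) = 780/1403 in ≈ 0.556 in
P = 0.510 ≤ Ia = 0.556 in: entire storm abstracted, Q = 0.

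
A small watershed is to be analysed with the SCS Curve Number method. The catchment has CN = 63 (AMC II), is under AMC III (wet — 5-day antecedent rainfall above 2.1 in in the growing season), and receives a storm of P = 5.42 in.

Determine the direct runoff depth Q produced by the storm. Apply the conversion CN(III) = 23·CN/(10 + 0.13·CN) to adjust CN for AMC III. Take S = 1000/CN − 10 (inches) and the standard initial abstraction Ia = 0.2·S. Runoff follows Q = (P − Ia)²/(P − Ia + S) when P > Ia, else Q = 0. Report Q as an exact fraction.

Q = 126507551041/39172193550 in ≈ 3.230 in

Adjust CN=63 to AMC III: 23·63/(10 + 0.13·63) → 1449 ÷ (1819/100) = 144900/1819 ≈ 79.659
S = 1000/(144900/1819) − 10 = 3700/1449 in ≈ 2.553 in
Ia = 0.2S: 0.2·2.553 = 0.511 in (exactly 740/1449)
Since P=5.420 > Ia=0.511: effective rainfall P−Ia = 355679/72450 in
Q = (355679/72450)²/((355679/72450) + 3700/1449) = (126507551041/5249002500)/(540679/72450) = 126507551041/39172193550 in ≈ 3.230 in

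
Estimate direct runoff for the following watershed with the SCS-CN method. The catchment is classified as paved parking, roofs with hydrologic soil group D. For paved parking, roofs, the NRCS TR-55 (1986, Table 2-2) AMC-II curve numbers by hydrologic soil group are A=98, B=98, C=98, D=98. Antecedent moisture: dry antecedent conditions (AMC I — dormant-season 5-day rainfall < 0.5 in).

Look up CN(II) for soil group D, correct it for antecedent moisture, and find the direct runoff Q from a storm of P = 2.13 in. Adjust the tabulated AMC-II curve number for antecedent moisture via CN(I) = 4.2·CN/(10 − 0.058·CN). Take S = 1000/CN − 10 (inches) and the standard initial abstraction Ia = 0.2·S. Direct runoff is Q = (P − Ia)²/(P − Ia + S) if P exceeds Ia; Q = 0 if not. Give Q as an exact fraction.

NRCS table: paved parking, roofs, soil group D → CN(II) = 98
Dry (AMC I): CN(I) = 4.2·98/(10 − 0.058·98) = (2058/5)/(1079/250) = 102900/1079 ≈ 95.366
Max retention: S = 1000/(102900/1079) − 10 = 500/1029 in (≈ 0.486 in)
Ia = 0.2·(500/1029) = 100/1029 in ≈ 0.097 in
Since P=2.130 > Ia=0.097: effective rainfall P−Ia = 209177/102900 in
Q = (209177/102900)²/((209177/102900) + 500/1029) = (43755017329/10588410000)/(259177/102900) = 43755017329/26669313300 in ≈ 1.641 in

Q = 43755017329/26669313300 in ≈ 1.641 in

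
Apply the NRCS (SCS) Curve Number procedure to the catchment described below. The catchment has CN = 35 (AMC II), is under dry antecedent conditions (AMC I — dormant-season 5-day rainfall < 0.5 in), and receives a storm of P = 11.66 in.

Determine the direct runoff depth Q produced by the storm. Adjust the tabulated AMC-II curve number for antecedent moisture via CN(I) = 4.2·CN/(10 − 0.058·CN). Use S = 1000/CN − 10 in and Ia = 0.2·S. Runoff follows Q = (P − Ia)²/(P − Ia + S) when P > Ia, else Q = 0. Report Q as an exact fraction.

Q = 428531401/2540902350 in ≈ 0.169 in

Adjust CN=35 to AMC I: 4.2·35/(10 − 0.058·35) → 147 ÷ (797/100) = 14700/797 ≈ 18.444
Retention S: 1000/CN − 10 with CN=18.444 → S = 6500/147 ≈ 44.218 in
Ia = 0.2·(6500/147) = 1300/147 in ≈ 8.844 in
Excess rainfall: 11.660 − 8.844 = 2.816 in; P > Ia so Q > 0
Q = (20701/7350)²/((20701/7350) + 6500/147) = (428531401/54022500)/(345701/7350) = 428531401/2540902350 in ≈ 0.169 in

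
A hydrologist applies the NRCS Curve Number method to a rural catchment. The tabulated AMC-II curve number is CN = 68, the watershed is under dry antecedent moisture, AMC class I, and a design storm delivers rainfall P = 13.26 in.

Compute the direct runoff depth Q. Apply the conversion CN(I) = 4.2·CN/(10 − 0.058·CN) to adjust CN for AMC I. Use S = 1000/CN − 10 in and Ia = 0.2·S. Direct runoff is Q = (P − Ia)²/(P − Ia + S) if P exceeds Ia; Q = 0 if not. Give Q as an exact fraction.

Adjust CN=68 to AMC I: 4.2·68/(10 − 0.058·68) → (1428/5) ÷ (757/125) = 35700/757 ≈ 47.160
Max retention: S = 1000/(35700/757) − 10 = 4000/357 in (≈ 11.204 in)
Ia = 0.2S: 0.2·11.204 = 2.241 in (exactly 800/357)
P − Ia = 13.260 − 2.241 = 196691/17850 ≈ 11.019 in (> 0, runoff occurs)
Runoff Q = (P−Ia)²/(P−Ia+S) = (11.019)²/(11.019+11.204) = 38687349481/7080934350 ≈ 5.464 in

Q = 38687349481/7080934350 in ≈ 5.464 in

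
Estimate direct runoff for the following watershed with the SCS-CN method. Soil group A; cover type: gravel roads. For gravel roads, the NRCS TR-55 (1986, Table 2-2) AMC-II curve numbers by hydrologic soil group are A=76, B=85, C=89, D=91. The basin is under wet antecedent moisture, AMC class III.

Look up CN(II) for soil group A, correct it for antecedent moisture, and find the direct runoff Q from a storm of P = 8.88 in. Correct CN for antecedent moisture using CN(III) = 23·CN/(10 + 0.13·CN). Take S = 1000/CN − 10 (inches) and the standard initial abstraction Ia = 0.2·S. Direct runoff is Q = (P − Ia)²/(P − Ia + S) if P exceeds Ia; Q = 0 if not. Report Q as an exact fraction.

NRCS table: gravel roads, soil group A → CN(II) = 76
CN(III) from CN(II)=76: (23·76)/(10 + 0.13·76) = 43700/497 ≈ 87.928
S = 1000/(43700/497) − 10 = 600/437 in ≈ 1.373 in
Initial abstraction Ia = S/5 = (600/437)/5 = 120/437 ≈ 0.275 in
Excess rainfall: 8.880 − 0.275 = 8.605 in; P > Ia so Q > 0
Q = (94014/10925)²/((94014/10925) + 600/437) = (8838632196/119355625)/(109014/10925) = 1473105366/198496325 in ≈ 7.421 in

Q = 1473105366/198496325 in ≈ 7.421 in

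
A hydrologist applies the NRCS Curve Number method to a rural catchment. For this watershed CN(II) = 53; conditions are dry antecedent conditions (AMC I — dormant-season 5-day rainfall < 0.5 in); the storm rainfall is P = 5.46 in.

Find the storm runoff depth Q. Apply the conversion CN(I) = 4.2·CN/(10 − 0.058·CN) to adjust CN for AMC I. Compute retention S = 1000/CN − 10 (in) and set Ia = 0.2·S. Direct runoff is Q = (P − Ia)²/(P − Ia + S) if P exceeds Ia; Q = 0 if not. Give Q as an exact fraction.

Adjust CN=53 to AMC I: 4.2·53/(10 − 0.058·53) → (1113/5) ÷ (3463/500) = 111300/3463 ≈ 32.140
S = 1000/(111300/3463) − 10 = 23500/1113 in ≈ 21.114 in
Ia = 0.2·(23500/1113) = 4700/1113 in ≈ 4.223 in
Since P=5.460 > Ia=4.223: effective rainfall P−Ia = 68849/55650 in
Q = (68849/55650)²/((68849/55650) + 23500/1113) = (4740184801/3096922500)/(1243849/55650) = 4740184801/69220196850 in ≈ 0.068 in

Q = 4740184801/69220196850 in ≈ 0.068 in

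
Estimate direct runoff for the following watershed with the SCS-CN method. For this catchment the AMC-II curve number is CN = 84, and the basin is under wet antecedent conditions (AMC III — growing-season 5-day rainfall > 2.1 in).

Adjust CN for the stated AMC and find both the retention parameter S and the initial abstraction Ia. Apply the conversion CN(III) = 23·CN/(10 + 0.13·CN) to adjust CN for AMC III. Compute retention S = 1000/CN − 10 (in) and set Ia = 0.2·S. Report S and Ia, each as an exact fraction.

S = 400/483 in ≈ 0.828 in; Ia = 80/483 in ≈ 0.166 in

CN(III) from CN(II)=84: (23·84)/(10 + 0.13·84) = 48300/523 ≈ 92.352
Retention S: 1000/CN − 10 with CN=92.352 → S = 400/483 ≈ 0.828 in
Initial abstraction Ia = S/5 = (400/483)/5 = 80/483 ≈ 0.166 in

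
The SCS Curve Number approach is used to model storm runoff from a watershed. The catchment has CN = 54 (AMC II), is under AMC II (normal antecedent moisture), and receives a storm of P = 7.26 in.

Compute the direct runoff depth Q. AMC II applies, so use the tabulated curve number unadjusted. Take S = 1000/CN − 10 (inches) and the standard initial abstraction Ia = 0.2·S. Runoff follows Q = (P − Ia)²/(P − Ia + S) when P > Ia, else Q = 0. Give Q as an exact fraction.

Average conditions: CN = 54 (no AMC adjustment).
Retention S: 1000/CN − 10 with CN=54.000 → S = 230/27 ≈ 8.519 in
Initial abstraction Ia = S/5 = (230/27)/5 = 46/27 ≈ 1.704 in
Excess rainfall: 7.260 − 1.704 = 5.556 in; P > Ia so Q > 0
Q: (7501/1350)² ÷ (19001/1350) = 56265001/25651350 in (≈ 2.193 in)

Q = 56265001/25651350 in ≈ 2.193 in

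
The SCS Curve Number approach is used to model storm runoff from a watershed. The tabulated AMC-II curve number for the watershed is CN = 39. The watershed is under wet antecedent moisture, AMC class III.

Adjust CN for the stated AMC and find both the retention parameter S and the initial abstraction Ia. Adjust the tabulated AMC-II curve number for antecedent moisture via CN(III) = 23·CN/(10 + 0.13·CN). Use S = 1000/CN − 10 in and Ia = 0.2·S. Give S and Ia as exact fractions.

S = 6100/897 in ≈ 6.800 in; Ia = 1220/897 in ≈ 1.360 in

Adjust CN=39 to AMC III: 23·39/(10 + 0.13·39) → 897 ÷ (1507/100) = 89700/1507 ≈ 59.522
Retention S: 1000/CN − 10 with CN=59.522 → S = 6100/897 ≈ 6.800 in
Ia = 0.2S: 0.2·6.800 = 1.360 in (exactly 1220/897)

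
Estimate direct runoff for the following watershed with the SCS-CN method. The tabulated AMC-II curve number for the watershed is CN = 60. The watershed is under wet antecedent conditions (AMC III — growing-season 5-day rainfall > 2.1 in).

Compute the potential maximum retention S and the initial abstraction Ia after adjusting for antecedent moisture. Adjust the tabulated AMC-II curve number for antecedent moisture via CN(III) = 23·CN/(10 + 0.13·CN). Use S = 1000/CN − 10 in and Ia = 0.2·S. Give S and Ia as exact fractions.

S = 200/69 in ≈ 2.899 in; Ia = 40/69 in ≈ 0.580 in

CN(III) from CN(II)=60: (23·60)/(10 + 0.13·60) = 6900/89 ≈ 77.528
Retention S: 1000/CN − 10 with CN=77.528 → S = 200/69 ≈ 2.899 in
Ia = 0.2S: 0.2·2.899 = 0.580 in (exactly 40/69)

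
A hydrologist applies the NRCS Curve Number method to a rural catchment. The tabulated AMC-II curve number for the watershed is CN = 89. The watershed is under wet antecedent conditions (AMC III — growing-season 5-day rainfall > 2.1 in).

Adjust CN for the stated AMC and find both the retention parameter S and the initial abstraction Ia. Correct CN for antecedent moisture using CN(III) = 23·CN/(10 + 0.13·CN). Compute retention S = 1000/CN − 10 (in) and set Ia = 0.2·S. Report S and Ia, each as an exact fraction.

S = 1100/2047 in ≈ 0.537 in; Ia = 220/2047 in ≈ 0.107 in

CN(III) from CN(II)=89: (23·89)/(10 + 0.13·89) = 204700/2157 ≈ 94.900
Max retention: S = 1000/(204700/2157) − 10 = 1100/2047 in (≈ 0.537 in)
Ia = 0.2·(1100/2047) = 220/2047 in ≈ 0.107 in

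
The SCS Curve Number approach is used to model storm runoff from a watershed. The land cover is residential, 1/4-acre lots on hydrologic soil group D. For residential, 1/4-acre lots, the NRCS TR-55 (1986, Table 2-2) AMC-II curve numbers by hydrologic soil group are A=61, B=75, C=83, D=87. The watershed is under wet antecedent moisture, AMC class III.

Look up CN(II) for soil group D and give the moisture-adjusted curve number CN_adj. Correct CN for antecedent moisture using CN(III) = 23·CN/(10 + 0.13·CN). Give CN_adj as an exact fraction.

NRCS table: residential, 1/4-acre lots, soil group D → CN(II) = 87
CN(III) from CN(II)=87: (23·87)/(10 + 0.13·87) = 200100/2131 ≈ 93.900

CN_adj = 200100/2131 ≈ 93.900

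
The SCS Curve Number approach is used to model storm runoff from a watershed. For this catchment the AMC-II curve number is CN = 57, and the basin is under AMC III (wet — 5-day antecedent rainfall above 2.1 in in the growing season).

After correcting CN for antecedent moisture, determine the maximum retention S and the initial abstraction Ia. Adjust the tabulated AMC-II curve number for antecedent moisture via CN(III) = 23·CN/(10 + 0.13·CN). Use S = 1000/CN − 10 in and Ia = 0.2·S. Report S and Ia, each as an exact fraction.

S = 4300/1311 in ≈ 3.280 in; Ia = 860/1311 in ≈ 0.656 in

Adjust CN=57 to AMC III: 23·57/(10 + 0.13·57) → 1311 ÷ (1741/100) = 131100/1741 ≈ 75.302
Retention S: 1000/CN − 10 with CN=75.302 → S = 4300/1311 ≈ 3.280 in
Initial abstraction Ia = S/5 = (4300/1311)/5 = 860/1311 ≈ 0.656 in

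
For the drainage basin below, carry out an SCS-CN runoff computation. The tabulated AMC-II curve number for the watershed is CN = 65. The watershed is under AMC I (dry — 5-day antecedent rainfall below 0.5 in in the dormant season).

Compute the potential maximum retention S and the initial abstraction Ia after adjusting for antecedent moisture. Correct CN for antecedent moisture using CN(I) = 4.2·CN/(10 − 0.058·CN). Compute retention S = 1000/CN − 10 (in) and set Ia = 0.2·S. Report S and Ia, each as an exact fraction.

CN(I) from CN(II)=65: (4.2·65)/(10 − 0.058·65) = 3900/89 ≈ 43.820
S = 1000/(3900/89) − 10 = 500/39 in ≈ 12.821 in
Ia = 0.2S: 0.2·12.821 = 2.564 in (exactly 100/39)

S = 500/39 in ≈ 12.821 in; Ia = 100/39 in ≈ 2.564 in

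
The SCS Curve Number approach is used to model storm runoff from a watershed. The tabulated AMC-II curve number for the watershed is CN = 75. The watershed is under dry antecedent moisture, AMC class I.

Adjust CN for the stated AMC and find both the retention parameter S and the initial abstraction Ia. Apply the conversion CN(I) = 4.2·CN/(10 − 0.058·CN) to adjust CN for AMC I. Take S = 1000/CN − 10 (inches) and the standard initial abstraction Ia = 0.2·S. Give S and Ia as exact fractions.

Dry (AMC I): CN(I) = 4.2·75/(10 − 0.058·75) = 315/(113/20) = 6300/113 ≈ 55.752
Retention S: 1000/CN − 10 with CN=55.752 → S = 500/63 ≈ 7.937 in
Initial abstraction Ia = S/5 = (500/63)/5 = 100/63 ≈ 1.587 in

S = 500/63 in ≈ 7.937 in; Ia = 100/63 in ≈ 1.587 in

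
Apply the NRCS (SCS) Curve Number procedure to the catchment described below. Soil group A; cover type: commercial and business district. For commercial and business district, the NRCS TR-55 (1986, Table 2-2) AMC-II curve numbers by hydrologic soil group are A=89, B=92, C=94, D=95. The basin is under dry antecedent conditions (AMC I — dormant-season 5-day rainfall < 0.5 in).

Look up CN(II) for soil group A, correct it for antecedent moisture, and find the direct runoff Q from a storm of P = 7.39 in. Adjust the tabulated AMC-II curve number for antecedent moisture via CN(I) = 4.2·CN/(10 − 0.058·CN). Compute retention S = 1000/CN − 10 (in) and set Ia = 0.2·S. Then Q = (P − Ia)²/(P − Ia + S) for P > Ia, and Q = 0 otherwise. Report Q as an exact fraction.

Q = 1615926558481/340380597900 in ≈ 4.747 in

NRCS table: commercial and business district, soil group A → CN(II) = 89
CN(I) from CN(II)=89: (4.2·89)/(10 − 0.058·89) = 186900/2419 ≈ 77.263
Max retention: S = 1000/(186900/2419) − 10 = 5500/1869 in (≈ 2.943 in)
Ia = 0.2S: 0.2·2.943 = 0.589 in (exactly 1100/1869)
Excess rainfall: 7.390 − 0.589 = 6.801 in; P > Ia so Q > 0
Runoff Q = (P−Ia)²/(P−Ia+S) = (6.801)²/(6.801+2.943) = 1615926558481/340380597900 ≈ 4.747 in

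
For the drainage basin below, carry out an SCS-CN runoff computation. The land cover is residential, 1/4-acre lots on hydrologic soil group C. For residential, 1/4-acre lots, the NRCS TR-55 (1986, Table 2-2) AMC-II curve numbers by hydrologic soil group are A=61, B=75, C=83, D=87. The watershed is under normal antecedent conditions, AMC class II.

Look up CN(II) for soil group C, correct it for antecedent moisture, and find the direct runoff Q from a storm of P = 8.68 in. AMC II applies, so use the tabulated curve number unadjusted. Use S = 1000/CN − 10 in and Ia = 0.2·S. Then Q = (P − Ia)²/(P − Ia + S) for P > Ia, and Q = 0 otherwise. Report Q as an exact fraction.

NRCS table: residential, 1/4-acre lots, soil group C → CN(II) = 83
Average conditions: CN = 83 (no AMC adjustment).
S = 1000/83 − 10 = 170/83 in ≈ 2.048 in
Ia = 0.2·(170/83) = 34/83 in ≈ 0.410 in
Since P=8.680 > Ia=0.410: effective rainfall P−Ia = 17161/2075 in
Runoff Q = (P−Ia)²/(P−Ia+S) = (8.270)²/(8.270+2.048) = 294499921/44427825 ≈ 6.629 in

Q = 294499921/44427825 in ≈ 6.629 in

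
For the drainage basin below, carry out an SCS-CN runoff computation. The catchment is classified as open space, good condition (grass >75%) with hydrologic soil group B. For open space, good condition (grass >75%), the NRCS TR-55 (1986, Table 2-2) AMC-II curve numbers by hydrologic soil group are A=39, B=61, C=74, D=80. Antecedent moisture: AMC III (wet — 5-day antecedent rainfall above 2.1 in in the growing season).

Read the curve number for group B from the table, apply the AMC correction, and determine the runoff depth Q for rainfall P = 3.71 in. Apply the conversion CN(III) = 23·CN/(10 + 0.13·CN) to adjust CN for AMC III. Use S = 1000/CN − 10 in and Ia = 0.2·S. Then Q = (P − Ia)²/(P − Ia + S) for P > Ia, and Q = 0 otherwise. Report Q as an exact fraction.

NRCS table: open space, good condition (grass >75%), soil group B → CN(II) = 61
Adjust CN=61 to AMC III: 23·61/(10 + 0.13·61) → 1403 ÷ (1793/100) = 140300/1793 ≈ 78.249
Retention S: 1000/CN − 10 with CN=78.249 → S = 3900/1403 ≈ 2.780 in
Ia = 0.2·(3900/1403) = 780/1403 in ≈ 0.556 in
Since P=3.710 > Ia=0.556: effective rainfall P−Ia = 442513/140300 in
Q: (442513/140300)² ÷ (832513/140300) = 195817755169/116801573900 in (≈ 1.676 in)

Q = 195817755169/116801573900 in ≈ 1.676 in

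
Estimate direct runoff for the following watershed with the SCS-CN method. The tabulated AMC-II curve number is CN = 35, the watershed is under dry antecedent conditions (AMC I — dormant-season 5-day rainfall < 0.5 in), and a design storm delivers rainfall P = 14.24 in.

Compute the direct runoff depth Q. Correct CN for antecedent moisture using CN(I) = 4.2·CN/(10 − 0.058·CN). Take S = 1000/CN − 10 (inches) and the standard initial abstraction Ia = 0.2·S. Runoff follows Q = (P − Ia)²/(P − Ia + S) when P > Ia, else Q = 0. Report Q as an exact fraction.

CN(I) from CN(II)=35: (4.2·35)/(10 − 0.058·35) = 14700/797 ≈ 18.444
Retention S: 1000/CN − 10 with CN=18.444 → S = 6500/147 ≈ 44.218 in
Initial abstraction Ia = S/5 = (6500/147)/5 = 1300/147 ≈ 8.844 in
Excess rainfall: 14.240 − 8.844 = 5.396 in; P > Ia so Q > 0
Q = (19832/3675)²/((19832/3675) + 6500/147) = (393308224/13505625)/(182332/3675) = 98327056/167517525 in ≈ 0.587 in

Q = 98327056/167517525 in ≈ 0.587 in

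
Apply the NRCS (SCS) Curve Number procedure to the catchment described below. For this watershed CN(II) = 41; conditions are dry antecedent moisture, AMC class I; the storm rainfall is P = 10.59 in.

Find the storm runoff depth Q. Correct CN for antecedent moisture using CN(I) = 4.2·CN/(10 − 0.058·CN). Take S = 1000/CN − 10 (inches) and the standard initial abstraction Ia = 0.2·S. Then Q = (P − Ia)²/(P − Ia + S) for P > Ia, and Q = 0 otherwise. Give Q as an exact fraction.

Adjust CN=41 to AMC I: 4.2·41/(10 − 0.058·41) → (861/5) ÷ (3811/500) = 86100/3811 ≈ 22.592
Max retention: S = 1000/(86100/3811) − 10 = 29500/861 in (≈ 34.262 in)
Ia = 0.2·(29500/861) = 5900/861 in ≈ 6.852 in
P − Ia = 10.590 − 6.852 = 321799/86100 ≈ 3.738 in (> 0, runoff occurs)
Runoff Q = (P−Ia)²/(P−Ia+S) = (3.738)²/(3.738+34.262) = 103554596401/281701893900 ≈ 0.368 in

Q = 103554596401/281701893900 in ≈ 0.368 in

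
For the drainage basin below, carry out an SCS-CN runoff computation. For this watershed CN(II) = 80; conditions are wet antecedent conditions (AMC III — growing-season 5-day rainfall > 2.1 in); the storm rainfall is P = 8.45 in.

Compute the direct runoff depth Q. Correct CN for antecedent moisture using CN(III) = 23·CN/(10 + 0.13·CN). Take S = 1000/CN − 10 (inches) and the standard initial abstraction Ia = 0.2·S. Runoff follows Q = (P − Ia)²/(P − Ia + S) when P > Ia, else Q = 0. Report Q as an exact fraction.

Q = 14341369/1972020 in ≈ 7.272 in

Adjust CN=80 to AMC III: 23·80/(10 + 0.13·80) → 1840 ÷ (102/5) = 4600/51 ≈ 90.196
Retention S: 1000/CN − 10 with CN=90.196 → S = 25/23 ≈ 1.087 in
Ia = 0.2S: 0.2·1.087 = 0.217 in (exactly 5/23)
Since P=8.450 > Ia=0.217: effective rainfall P−Ia = 3787/460 in
Q: (3787/460)² ÷ (4287/460) = 14341369/1972020 in (≈ 7.272 in)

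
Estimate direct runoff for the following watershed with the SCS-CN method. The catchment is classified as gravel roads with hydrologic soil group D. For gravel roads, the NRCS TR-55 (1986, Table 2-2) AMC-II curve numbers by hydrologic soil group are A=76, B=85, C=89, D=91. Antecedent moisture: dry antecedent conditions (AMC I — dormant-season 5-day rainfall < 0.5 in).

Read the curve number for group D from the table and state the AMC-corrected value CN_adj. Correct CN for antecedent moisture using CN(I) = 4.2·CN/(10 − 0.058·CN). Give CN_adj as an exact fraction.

NRCS table: gravel roads, soil group D → CN(II) = 91
CN(I) from CN(II)=91: (4.2·91)/(10 − 0.058·91) = 63700/787 ≈ 80.940

CN_adj = 63700/787 ≈ 80.940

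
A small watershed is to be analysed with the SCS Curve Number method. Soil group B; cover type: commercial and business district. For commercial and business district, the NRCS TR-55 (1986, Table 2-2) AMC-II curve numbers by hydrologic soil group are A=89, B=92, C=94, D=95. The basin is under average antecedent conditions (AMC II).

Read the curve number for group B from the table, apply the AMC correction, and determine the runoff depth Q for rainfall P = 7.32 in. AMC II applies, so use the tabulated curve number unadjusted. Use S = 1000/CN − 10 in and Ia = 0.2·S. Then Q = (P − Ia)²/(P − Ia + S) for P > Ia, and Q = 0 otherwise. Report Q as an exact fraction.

NRCS table: commercial and business district, soil group B → CN(II) = 92
Average conditions: CN = 92 (no AMC adjustment).
Retention S: 1000/CN − 10 with CN=92.000 → S = 20/23 ≈ 0.870 in
Ia = 0.2·(20/23) = 4/23 in ≈ 0.174 in
P − Ia = 7.320 − 0.174 = 4109/575 ≈ 7.146 in (> 0, runoff occurs)
Runoff Q = (P−Ia)²/(P−Ia+S) = (7.146)²/(7.146+0.870) = 16883881/2650175 ≈ 6.371 in

Q = 16883881/2650175 in ≈ 6.371 in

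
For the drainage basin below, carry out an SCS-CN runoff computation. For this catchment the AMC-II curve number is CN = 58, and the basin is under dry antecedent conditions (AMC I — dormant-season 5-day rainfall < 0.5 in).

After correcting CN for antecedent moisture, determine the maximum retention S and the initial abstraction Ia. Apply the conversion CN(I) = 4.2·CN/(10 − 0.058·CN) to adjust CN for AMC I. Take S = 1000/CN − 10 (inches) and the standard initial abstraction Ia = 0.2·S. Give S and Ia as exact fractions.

S = 500/29 in ≈ 17.241 in; Ia = 100/29 in ≈ 3.448 in

CN(I) from CN(II)=58: (4.2·58)/(10 − 0.058·58) = 2900/79 ≈ 36.709
Max retention: S = 1000/(2900/79) − 10 = 500/29 in (≈ 17.241 in)
Ia = 0.2·(500/29) = 100/29 in ≈ 3.448 in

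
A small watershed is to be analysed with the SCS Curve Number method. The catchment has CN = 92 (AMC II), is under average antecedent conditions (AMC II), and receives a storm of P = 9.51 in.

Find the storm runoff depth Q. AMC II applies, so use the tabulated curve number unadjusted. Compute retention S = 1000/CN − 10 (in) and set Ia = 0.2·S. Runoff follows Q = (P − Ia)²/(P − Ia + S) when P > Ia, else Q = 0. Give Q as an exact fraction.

AMC II — tabulated CN = 92 applies directly.
Max retention: S = 1000/92 − 10 = 20/23 in (≈ 0.870 in)
Ia = 0.2S: 0.2·0.870 = 0.174 in (exactly 4/23)
Since P=9.510 > Ia=0.174: effective rainfall P−Ia = 21473/2300 in
Q: (21473/2300)² ÷ (23473/2300) = 461089729/53987900 in (≈ 8.541 in)

Q = 461089729/53987900 in ≈ 8.541 in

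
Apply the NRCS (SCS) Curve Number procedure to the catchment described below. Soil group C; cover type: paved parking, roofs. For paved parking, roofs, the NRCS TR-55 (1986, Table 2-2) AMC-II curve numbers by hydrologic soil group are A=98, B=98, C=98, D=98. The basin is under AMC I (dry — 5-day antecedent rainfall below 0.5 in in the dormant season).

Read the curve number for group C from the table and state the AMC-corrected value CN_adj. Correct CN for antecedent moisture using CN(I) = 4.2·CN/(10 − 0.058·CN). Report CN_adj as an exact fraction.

CN_adj = 102900/1079 ≈ 95.366

NRCS table: paved parking, roofs, soil group C → CN(II) = 98
Dry (AMC I): CN(I) = 4.2·98/(10 − 0.058·98) = (2058/5)/(1079/250) = 102900/1079 ≈ 95.366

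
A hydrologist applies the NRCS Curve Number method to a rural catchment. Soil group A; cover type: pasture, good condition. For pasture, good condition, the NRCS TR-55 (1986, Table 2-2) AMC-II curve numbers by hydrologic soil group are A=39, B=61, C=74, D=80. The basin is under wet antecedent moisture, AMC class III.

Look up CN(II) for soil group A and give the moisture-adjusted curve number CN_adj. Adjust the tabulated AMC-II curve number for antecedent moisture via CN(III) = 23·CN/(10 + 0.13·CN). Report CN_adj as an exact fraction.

NRCS table: pasture, good condition, soil group A → CN(II) = 39
CN(III) from CN(II)=39: (23·39)/(10 + 0.13·39) = 89700/1507 ≈ 59.522

CN_adj = 89700/1507 ≈ 59.522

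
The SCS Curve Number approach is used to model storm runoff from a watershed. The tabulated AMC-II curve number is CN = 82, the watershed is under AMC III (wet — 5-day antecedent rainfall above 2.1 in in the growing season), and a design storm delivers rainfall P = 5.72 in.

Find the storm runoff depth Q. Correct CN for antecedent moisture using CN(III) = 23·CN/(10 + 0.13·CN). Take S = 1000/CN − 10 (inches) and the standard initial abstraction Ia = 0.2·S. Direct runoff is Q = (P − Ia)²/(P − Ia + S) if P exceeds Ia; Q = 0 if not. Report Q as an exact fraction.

Q = 16990861801/3603415175 in ≈ 4.715 in

Adjust CN=82 to AMC III: 23·82/(10 + 0.13·82) → 1886 ÷ (1033/50) = 94300/1033 ≈ 91.288
Max retention: S = 1000/(94300/1033) − 10 = 900/943 in (≈ 0.954 in)
Ia = 0.2S: 0.2·0.954 = 0.191 in (exactly 180/943)
Since P=5.720 > Ia=0.191: effective rainfall P−Ia = 130349/23575 in
Q = (130349/23575)²/((130349/23575) + 900/943) = (16990861801/555780625)/(152849/23575) = 16990861801/3603415175 in ≈ 4.715 in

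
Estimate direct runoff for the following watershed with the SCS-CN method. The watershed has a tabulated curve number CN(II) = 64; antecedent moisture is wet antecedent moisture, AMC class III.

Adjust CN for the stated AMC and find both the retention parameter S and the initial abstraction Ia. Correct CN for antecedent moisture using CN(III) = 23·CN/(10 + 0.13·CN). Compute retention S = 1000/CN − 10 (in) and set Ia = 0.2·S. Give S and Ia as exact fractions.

CN(III) from CN(II)=64: (23·64)/(10 + 0.13·64) = 18400/229 ≈ 80.349
Retention S: 1000/CN − 10 with CN=80.349 → S = 225/92 ≈ 2.446 in
Ia = 0.2S: 0.2·2.446 = 0.489 in (exactly 45/92)

S = 225/92 in ≈ 2.446 in; Ia = 45/92 in ≈ 0.489 in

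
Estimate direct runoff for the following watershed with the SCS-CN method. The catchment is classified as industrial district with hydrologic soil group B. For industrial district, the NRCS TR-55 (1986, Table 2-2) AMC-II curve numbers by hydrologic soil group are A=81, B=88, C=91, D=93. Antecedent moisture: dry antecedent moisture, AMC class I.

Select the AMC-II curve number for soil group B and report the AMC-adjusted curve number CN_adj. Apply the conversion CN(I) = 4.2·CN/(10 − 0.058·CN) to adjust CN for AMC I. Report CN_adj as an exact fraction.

NRCS table: industrial district, soil group B → CN(II) = 88
Dry (AMC I): CN(I) = 4.2·88/(10 − 0.058·88) = (1848/5)/(612/125) = 3850/51 ≈ 75.490

CN_adj = 3850/51 ≈ 75.490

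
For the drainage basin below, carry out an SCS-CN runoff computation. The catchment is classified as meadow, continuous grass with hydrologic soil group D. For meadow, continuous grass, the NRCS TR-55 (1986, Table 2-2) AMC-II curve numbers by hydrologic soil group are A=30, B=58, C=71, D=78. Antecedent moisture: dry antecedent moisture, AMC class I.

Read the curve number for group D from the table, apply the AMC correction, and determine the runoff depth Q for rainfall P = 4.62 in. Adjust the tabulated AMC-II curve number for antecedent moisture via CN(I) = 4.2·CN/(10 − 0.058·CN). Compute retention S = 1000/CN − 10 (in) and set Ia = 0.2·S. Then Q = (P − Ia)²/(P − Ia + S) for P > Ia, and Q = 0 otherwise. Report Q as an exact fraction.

Q = 1636971611/1523299050 in ≈ 1.075 in

NRCS table: meadow, continuous grass, soil group D → CN(II) = 78
CN(I) from CN(II)=78: (4.2·78)/(10 − 0.058·78) = 81900/1369 ≈ 59.825
S = 1000/(81900/1369) − 10 = 5500/819 in ≈ 6.716 in
Ia = 0.2S: 0.2·6.716 = 1.343 in (exactly 1100/819)
Excess rainfall: 4.620 − 1.343 = 3.277 in; P > Ia so Q > 0
Runoff Q = (P−Ia)²/(P−Ia+S) = (3.277)²/(3.277+6.716) = 1636971611/1523299050 ≈ 1.075 in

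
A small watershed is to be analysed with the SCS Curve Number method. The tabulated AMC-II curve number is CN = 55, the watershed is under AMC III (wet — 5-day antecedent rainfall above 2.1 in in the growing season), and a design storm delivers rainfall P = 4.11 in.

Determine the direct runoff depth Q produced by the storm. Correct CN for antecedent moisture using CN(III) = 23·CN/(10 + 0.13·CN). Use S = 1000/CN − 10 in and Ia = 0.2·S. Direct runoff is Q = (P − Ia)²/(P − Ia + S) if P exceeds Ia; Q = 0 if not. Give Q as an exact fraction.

Q = 2464358763/1484123300 in ≈ 1.660 in

CN(III) from CN(II)=55: (23·55)/(10 + 0.13·55) = 25300/343 ≈ 73.761
Max retention: S = 1000/(25300/343) − 10 = 900/253 in (≈ 3.557 in)
Ia = 0.2·(900/253) = 180/253 in ≈ 0.711 in
P − Ia = 4.110 − 0.711 = 85983/25300 ≈ 3.399 in (> 0, runoff occurs)
Runoff Q = (P−Ia)²/(P−Ia+S) = (3.399)²/(3.399+3.557) = 2464358763/1484123300 ≈ 1.660 in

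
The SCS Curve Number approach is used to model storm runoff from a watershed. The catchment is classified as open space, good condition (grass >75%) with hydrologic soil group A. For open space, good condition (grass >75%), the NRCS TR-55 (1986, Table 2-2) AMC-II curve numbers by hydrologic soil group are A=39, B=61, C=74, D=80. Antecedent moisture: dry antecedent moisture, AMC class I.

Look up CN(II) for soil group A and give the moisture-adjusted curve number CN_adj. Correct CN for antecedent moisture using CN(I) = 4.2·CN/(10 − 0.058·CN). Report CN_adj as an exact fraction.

CN_adj = 81900/3869 ≈ 21.168

NRCS table: open space, good condition (grass >75%), soil group A → CN(II) = 39
Dry (AMC I): CN(I) = 4.2·39/(10 − 0.058·39) = (819/5)/(3869/500) = 81900/3869 ≈ 21.168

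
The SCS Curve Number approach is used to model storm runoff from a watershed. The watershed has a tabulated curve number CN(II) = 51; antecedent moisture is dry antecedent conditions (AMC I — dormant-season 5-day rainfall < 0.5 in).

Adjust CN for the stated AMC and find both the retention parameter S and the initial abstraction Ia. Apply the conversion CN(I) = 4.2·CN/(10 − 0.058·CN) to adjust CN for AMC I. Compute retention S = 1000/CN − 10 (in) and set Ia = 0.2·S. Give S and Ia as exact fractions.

Adjust CN=51 to AMC I: 4.2·51/(10 − 0.058·51) → (1071/5) ÷ (3521/500) = 15300/503 ≈ 30.417
S = 1000/(15300/503) − 10 = 3500/153 in ≈ 22.876 in
Ia = 0.2S: 0.2·22.876 = 4.575 in (exactly 700/153)

S = 3500/153 in ≈ 22.876 in; Ia = 700/153 in ≈ 4.575 in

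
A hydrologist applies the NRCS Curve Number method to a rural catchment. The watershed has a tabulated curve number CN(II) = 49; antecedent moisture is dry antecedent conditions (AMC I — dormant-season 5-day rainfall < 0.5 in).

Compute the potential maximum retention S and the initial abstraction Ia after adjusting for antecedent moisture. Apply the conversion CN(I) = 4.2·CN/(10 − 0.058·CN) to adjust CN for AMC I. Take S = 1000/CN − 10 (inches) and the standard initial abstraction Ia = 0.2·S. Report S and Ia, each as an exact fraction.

Adjust CN=49 to AMC I: 4.2·49/(10 − 0.058·49) → (1029/5) ÷ (3579/500) = 34300/1193 ≈ 28.751
Retention S: 1000/CN − 10 with CN=28.751 → S = 8500/343 ≈ 24.781 in
Ia = 0.2S: 0.2·24.781 = 4.956 in (exactly 1700/343)

S = 8500/343 in ≈ 24.781 in; Ia = 1700/343 in ≈ 4.956 in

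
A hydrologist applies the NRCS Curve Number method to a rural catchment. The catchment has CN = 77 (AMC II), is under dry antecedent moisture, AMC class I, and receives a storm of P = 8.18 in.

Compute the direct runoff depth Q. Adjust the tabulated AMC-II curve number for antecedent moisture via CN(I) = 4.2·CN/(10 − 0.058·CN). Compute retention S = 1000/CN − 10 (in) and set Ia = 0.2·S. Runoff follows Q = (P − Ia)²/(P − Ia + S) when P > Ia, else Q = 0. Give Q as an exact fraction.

Q = 298501600609/90661390050 in ≈ 3.292 in

CN(I) from CN(II)=77: (4.2·77)/(10 − 0.058·77) = 161700/2767 ≈ 58.439
Retention S: 1000/CN − 10 with CN=58.439 → S = 11500/1617 ≈ 7.112 in
Initial abstraction Ia = S/5 = (11500/1617)/5 = 2300/1617 ≈ 1.422 in
Excess rainfall: 8.180 − 1.422 = 6.758 in; P > Ia so Q > 0
Q = (546353/80850)²/((546353/80850) + 11500/1617) = (298501600609/6536722500)/(1121353/80850) = 298501600609/90661390050 in ≈ 3.292 in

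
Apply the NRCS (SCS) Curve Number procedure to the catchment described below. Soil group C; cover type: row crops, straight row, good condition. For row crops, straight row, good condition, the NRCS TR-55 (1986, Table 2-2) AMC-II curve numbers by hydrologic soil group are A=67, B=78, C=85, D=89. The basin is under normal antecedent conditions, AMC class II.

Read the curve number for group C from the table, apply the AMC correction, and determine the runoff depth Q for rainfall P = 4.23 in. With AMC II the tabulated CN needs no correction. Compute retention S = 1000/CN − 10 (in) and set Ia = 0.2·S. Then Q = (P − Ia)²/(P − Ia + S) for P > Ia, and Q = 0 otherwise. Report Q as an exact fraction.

NRCS table: row crops, straight row, good condition, soil group C → CN(II) = 85
Average conditions: CN = 85 (no AMC adjustment).
S = 1000/85 − 10 = 30/17 in ≈ 1.765 in
Ia = 0.2·(30/17) = 6/17 in ≈ 0.353 in
Excess rainfall: 4.230 − 0.353 = 3.877 in; P > Ia so Q > 0
Q = (6591/1700)²/((6591/1700) + 30/17) = (43441281/2890000)/(9591/1700) = 14480427/5434900 in ≈ 2.664 in

Q = 14480427/5434900 in ≈ 2.664 in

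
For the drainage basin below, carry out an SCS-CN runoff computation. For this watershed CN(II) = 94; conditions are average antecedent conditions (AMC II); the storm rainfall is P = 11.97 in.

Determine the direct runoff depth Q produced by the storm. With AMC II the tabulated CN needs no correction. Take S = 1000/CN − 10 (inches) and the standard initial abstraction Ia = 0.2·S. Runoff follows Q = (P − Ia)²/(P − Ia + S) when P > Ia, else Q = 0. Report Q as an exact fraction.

Q = 1032641427/91899100 in ≈ 11.237 in

Average conditions: CN = 94 (no AMC adjustment).
S = 1000/94 − 10 = 30/47 in ≈ 0.638 in
Initial abstraction Ia = S/5 = (30/47)/5 = 6/47 ≈ 0.128 in
P − Ia = 11.970 − 0.128 = 55659/4700 ≈ 11.842 in (> 0, runoff occurs)
Q = (55659/4700)²/((55659/4700) + 30/47) = (3097924281/22090000)/(58659/4700) = 1032641427/91899100 in ≈ 11.237 in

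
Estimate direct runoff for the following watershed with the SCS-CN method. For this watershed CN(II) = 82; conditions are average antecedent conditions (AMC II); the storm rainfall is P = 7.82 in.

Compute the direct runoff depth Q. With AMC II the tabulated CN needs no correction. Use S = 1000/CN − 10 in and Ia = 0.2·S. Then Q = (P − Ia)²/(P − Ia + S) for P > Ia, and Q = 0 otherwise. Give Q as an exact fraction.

Average conditions: CN = 82 (no AMC adjustment).
S = 1000/82 − 10 = 90/41 in ≈ 2.195 in
Ia = 0.2S: 0.2·2.195 = 0.439 in (exactly 18/41)
Since P=7.820 > Ia=0.439: effective rainfall P−Ia = 15131/2050 in
Runoff Q = (P−Ia)²/(P−Ia+S) = (7.381)²/(7.381+2.195) = 228947161/40243550 ≈ 5.689 in

Q = 228947161/40243550 in ≈ 5.689 in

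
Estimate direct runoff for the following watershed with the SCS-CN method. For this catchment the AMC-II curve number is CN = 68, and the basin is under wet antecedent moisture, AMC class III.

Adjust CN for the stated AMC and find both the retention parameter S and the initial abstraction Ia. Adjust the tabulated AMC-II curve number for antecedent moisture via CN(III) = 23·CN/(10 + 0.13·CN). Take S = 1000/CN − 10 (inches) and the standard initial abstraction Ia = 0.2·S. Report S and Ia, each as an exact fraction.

S = 800/391 in ≈ 2.046 in; Ia = 160/391 in ≈ 0.409 in

Wet (AMC III): CN(III) = 23·68/(10 + 0.13·68) = 1564/(471/25) = 39100/471 ≈ 83.015
Max retention: S = 1000/(39100/471) − 10 = 800/391 in (≈ 2.046 in)
Ia = 0.2S: 0.2·2.046 = 0.409 in (exactly 160/391)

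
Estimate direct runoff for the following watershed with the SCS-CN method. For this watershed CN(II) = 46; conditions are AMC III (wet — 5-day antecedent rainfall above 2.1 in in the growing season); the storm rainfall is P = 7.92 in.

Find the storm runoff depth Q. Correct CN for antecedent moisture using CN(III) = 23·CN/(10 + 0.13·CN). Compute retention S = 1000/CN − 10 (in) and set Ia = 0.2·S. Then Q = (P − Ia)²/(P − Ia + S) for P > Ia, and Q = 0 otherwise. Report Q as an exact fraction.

Q = 462505698/116631275 in ≈ 3.966 in

Adjust CN=46 to AMC III: 23·46/(10 + 0.13·46) → 1058 ÷ (799/50) = 52900/799 ≈ 66.208
Max retention: S = 1000/(52900/799) − 10 = 2700/529 in (≈ 5.104 in)
Initial abstraction Ia = S/5 = (2700/529)/5 = 540/529 ≈ 1.021 in
Since P=7.920 > Ia=1.021: effective rainfall P−Ia = 91242/13225 in
Q: (91242/13225)² ÷ (158742/13225) = 462505698/116631275 in (≈ 3.966 in)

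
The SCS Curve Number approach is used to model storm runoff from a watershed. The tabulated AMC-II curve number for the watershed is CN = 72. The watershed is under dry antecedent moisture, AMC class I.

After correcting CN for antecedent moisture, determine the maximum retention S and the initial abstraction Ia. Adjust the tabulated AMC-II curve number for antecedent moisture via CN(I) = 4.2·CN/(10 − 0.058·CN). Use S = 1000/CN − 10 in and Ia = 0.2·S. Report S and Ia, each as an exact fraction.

S = 250/27 in ≈ 9.259 in; Ia = 50/27 in ≈ 1.852 in

Adjust CN=72 to AMC I: 4.2·72/(10 − 0.058·72) → (1512/5) ÷ (728/125) = 675/13 ≈ 51.923
Max retention: S = 1000/(675/13) − 10 = 250/27 in (≈ 9.259 in)
Ia = 0.2·(250/27) = 50/27 in ≈ 1.852 in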